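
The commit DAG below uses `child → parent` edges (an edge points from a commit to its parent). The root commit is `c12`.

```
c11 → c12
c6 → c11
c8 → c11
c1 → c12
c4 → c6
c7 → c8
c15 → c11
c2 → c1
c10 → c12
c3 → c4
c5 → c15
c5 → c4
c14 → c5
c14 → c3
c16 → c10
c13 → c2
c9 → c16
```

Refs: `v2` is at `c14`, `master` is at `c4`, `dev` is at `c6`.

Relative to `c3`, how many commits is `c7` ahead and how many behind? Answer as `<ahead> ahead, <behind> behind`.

Reachable from c7: {c11, c12, c7, c8}.
Reachable from c3: {c11, c12, c3, c4, c6}.
Only in c7's history (ahead): {c7, c8} — 2.
Only in c3's history (behind): {c3, c4, c6} — 3.

2 ahead, 3 behind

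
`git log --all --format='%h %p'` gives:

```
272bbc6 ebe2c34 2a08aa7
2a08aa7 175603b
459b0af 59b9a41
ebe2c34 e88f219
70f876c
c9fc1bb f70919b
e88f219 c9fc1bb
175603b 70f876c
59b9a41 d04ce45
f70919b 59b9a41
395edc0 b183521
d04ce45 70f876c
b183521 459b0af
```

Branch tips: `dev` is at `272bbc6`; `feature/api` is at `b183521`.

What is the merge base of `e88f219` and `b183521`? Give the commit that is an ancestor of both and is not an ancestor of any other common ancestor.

59b9a41

Ancestors of e88f219: {59b9a41, 70f876c, c9fc1bb, d04ce45, e88f219, f70919b}.
Ancestors of b183521: {459b0af, 59b9a41, 70f876c, b183521, d04ce45}.
Common ancestors: {59b9a41, 70f876c, d04ce45}.
Among these, 59b9a41 is not an ancestor of any other common ancestor — it is the merge base.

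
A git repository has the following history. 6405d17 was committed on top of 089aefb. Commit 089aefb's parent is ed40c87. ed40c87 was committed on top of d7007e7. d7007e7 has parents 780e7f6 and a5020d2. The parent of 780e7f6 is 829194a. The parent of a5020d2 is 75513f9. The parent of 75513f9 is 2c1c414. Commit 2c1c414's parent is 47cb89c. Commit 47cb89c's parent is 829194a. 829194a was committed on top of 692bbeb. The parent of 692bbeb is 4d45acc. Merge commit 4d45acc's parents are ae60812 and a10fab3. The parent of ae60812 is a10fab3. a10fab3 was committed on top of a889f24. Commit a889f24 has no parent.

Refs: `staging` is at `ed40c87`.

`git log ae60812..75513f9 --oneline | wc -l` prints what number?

Reachable from 75513f9: {2c1c414, 47cb89c, 4d45acc, 692bbeb, 75513f9, 829194a, a10fab3, a889f24, ae60812}.
Reachable from ae60812: {a10fab3, a889f24, ae60812}.
In 75513f9's history but not ae60812's: {2c1c414, 47cb89c, 4d45acc, 692bbeb, 75513f9, 829194a} — 6 commits.

6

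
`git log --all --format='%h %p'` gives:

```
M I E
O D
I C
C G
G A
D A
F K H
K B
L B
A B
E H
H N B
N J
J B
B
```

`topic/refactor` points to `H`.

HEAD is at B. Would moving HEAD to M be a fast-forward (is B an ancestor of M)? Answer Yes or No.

Yes

A fast-forward from B to M is possible iff B is an ancestor of M.
Ancestors of M: {A, B, C, E, G, H, I, J, M, N}.
B is among them, so fast-forward is possible.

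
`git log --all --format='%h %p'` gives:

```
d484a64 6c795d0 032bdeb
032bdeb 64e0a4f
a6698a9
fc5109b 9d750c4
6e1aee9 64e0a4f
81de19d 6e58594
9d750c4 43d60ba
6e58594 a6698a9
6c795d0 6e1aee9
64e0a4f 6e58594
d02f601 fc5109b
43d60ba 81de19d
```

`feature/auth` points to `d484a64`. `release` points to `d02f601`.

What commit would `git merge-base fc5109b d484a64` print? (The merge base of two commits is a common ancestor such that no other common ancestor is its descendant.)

Ancestors of fc5109b: {43d60ba, 6e58594, 81de19d, 9d750c4, a6698a9, fc5109b}.
Ancestors of d484a64: {032bdeb, 64e0a4f, 6c795d0, 6e1aee9, 6e58594, a6698a9, d484a64}.
Common ancestors: {6e58594, a6698a9}.
Among these, 6e58594 is not an ancestor of any other common ancestor — it is the merge base.

6e58594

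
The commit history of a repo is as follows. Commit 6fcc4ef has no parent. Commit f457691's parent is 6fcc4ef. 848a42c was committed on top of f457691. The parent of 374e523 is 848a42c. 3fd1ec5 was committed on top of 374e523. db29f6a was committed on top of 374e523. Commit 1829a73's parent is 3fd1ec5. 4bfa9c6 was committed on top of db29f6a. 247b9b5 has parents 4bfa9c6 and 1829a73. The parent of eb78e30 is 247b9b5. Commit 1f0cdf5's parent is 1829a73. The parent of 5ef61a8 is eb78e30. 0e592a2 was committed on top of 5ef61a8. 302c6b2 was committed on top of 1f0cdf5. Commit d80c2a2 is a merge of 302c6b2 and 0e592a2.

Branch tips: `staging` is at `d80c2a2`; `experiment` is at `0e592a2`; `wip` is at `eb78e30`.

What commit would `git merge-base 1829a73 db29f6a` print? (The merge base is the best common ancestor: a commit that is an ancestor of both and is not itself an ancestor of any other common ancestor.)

Ancestors of 1829a73: {1829a73, 374e523, 3fd1ec5, 6fcc4ef, 848a42c, f457691}.
Ancestors of db29f6a: {374e523, 6fcc4ef, 848a42c, db29f6a, f457691}.
Common ancestors: {374e523, 6fcc4ef, 848a42c, f457691}.
Among these, 374e523 is not an ancestor of any other common ancestor — it is the merge base.

374e523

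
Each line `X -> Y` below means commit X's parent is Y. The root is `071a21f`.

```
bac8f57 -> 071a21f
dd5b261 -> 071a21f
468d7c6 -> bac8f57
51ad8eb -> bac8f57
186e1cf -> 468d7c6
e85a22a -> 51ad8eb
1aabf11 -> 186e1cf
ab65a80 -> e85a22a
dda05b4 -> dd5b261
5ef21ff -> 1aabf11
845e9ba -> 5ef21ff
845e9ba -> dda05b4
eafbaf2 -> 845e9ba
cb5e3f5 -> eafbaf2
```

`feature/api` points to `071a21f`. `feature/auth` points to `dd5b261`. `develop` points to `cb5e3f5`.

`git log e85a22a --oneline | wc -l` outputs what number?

Walking parent pointers from e85a22a: reachable set = {071a21f, 51ad8eb, bac8f57, e85a22a}.
That is 4 commits.

4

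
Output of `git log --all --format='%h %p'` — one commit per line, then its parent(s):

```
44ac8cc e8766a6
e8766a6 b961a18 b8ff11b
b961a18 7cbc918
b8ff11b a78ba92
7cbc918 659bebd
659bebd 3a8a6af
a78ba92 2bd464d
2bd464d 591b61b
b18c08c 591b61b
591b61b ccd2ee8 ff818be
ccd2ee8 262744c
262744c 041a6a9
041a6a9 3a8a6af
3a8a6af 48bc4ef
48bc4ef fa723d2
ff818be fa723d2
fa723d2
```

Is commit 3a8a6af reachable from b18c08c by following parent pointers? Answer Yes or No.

Ancestors of b18c08c (commits reachable by following parents): {041a6a9, 262744c, 3a8a6af, 48bc4ef, 591b61b, b18c08c, ccd2ee8, fa723d2, ff818be}.
3a8a6af is in that set, so it is an ancestor of b18c08c.

Yes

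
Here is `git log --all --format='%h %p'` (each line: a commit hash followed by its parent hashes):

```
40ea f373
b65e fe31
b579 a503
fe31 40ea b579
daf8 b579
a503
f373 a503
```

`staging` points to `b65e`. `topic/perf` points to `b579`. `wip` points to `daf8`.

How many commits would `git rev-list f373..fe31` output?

Reachable from fe31: {40ea, a503, b579, f373, fe31}.
Reachable from f373: {a503, f373}.
In fe31's history but not f373's: {40ea, b579, fe31} — 3 commits.

3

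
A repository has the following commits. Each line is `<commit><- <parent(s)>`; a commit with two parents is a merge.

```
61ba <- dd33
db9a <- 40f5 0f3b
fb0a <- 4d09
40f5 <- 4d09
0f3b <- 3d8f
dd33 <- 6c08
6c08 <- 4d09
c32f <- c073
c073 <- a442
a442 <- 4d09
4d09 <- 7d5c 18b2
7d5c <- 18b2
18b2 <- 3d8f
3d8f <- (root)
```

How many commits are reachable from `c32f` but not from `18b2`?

5

Reachable from c32f: {18b2, 3d8f, 4d09, 7d5c, a442, c073, c32f}.
Reachable from 18b2: {18b2, 3d8f}.
In c32f's history but not 18b2's: {4d09, 7d5c, a442, c073, c32f} — 5 commits.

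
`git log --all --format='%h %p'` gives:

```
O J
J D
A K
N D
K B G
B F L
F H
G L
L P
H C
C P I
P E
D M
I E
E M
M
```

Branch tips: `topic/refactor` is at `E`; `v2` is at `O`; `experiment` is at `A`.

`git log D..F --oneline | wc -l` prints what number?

Reachable from F: {C, E, F, H, I, M, P}.
Reachable from D: {D, M}.
In F's history but not D's: {C, E, F, H, I, P} — 6 commits.

6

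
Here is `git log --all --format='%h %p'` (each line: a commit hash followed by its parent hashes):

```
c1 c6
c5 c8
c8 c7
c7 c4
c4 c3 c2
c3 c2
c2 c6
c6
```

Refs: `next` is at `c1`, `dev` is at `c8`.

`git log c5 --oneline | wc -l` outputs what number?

Walking parent pointers from c5: reachable set = {c2, c3, c4, c5, c6, c7, c8}.
That is 7 commits.

7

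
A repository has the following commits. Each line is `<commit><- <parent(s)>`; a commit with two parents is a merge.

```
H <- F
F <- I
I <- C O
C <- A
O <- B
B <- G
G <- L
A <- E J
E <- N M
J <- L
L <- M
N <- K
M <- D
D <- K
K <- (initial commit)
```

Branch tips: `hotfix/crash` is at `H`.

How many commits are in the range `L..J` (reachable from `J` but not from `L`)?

Reachable from J: {D, J, K, L, M}.
Reachable from L: {D, K, L, M}.
In J's history but not L's: {J} — 1 commit.

1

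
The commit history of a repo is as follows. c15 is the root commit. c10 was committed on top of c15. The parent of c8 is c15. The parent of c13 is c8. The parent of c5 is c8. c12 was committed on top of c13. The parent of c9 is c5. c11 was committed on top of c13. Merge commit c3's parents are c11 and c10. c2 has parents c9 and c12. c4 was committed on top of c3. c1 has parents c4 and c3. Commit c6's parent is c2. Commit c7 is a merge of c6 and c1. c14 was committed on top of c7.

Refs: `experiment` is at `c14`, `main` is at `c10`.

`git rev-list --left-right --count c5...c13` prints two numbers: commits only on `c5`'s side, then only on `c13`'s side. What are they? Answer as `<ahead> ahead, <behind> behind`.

1 ahead, 1 behind

Reachable from c5: {c15, c5, c8}.
Reachable from c13: {c13, c15, c8}.
Only in c5's history (ahead): {c5} — 1.
Only in c13's history (behind): {c13} — 1.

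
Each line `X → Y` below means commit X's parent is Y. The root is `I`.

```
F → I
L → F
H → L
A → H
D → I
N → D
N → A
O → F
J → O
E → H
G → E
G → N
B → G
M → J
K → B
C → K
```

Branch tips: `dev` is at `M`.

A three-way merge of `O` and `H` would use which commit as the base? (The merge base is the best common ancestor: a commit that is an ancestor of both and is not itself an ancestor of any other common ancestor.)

F

Ancestors of O: {F, I, O}.
Ancestors of H: {F, H, I, L}.
Common ancestors: {F, I}.
Among these, F is not an ancestor of any other common ancestor — it is the merge base.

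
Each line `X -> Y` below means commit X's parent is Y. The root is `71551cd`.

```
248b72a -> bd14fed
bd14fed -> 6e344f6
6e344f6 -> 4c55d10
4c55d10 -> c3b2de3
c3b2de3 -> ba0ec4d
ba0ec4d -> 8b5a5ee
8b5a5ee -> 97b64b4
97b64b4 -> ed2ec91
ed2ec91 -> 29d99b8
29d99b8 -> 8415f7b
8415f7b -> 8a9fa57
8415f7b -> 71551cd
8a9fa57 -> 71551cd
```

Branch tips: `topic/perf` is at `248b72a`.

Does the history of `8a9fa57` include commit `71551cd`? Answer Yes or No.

Ancestors of 8a9fa57 (commits reachable by following parents): {71551cd, 8a9fa57}.
71551cd is in that set, so it is an ancestor of 8a9fa57.

Yes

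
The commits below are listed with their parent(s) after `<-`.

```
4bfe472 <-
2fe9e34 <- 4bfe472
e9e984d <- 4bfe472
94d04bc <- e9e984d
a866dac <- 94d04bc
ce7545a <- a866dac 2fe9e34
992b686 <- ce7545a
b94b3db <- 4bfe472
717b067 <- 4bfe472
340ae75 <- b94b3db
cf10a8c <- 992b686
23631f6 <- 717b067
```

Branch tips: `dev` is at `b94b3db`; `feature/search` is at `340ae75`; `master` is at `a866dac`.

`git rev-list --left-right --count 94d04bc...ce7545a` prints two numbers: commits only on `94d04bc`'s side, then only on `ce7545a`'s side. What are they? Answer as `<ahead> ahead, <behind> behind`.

0 ahead, 3 behind

Reachable from 94d04bc: {4bfe472, 94d04bc, e9e984d}.
Reachable from ce7545a: {2fe9e34, 4bfe472, 94d04bc, a866dac, ce7545a, e9e984d}.
Only in 94d04bc's history (ahead): {} — 0.
Only in ce7545a's history (behind): {2fe9e34, a866dac, ce7545a} — 3.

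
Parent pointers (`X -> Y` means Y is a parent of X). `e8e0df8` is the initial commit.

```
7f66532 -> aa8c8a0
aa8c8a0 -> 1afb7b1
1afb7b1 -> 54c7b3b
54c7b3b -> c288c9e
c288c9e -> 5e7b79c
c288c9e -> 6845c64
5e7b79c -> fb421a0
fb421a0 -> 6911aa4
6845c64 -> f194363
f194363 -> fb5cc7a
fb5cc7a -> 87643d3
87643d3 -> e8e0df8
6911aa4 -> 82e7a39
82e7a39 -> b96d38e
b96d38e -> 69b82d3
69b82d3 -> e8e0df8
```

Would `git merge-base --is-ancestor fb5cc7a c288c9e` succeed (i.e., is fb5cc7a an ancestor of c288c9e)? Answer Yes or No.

Yes

Ancestors of c288c9e (commits reachable by following parents): {5e7b79c, 6845c64, 6911aa4, 69b82d3, 82e7a39, 87643d3, b96d38e, c288c9e, e8e0df8, f194363, fb421a0, fb5cc7a}.
fb5cc7a is in that set, so it is an ancestor of c288c9e.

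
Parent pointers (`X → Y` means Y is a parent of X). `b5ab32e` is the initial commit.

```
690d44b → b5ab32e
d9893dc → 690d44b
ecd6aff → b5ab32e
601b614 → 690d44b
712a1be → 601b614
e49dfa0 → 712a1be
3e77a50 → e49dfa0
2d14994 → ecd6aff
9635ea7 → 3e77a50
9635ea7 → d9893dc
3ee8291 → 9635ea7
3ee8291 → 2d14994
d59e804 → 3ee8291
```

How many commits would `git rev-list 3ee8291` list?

11

Walking parent pointers from 3ee8291: reachable set = {2d14994, 3e77a50, 3ee8291, 601b614, 690d44b, 712a1be, 9635ea7, b5ab32e, d9893dc, e49dfa0, ecd6aff}.
That is 11 commits.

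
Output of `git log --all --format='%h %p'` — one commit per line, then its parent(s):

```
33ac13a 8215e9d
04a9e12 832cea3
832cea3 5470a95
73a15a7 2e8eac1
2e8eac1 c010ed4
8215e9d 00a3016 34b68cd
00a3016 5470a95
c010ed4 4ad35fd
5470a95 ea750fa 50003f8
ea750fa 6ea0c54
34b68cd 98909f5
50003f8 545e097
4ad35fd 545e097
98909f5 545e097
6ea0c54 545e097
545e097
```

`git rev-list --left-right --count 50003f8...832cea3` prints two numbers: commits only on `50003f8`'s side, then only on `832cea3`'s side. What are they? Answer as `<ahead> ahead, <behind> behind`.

0 ahead, 4 behind

Reachable from 50003f8: {50003f8, 545e097}.
Reachable from 832cea3: {50003f8, 545e097, 5470a95, 6ea0c54, 832cea3, ea750fa}.
Only in 50003f8's history (ahead): {} — 0.
Only in 832cea3's history (behind): {5470a95, 6ea0c54, 832cea3, ea750fa} — 4.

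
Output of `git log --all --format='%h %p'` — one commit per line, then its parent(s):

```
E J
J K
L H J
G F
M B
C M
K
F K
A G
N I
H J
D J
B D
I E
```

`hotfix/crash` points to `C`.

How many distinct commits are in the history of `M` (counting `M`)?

5

Walking parent pointers from M: reachable set = {B, D, J, K, M}.
That is 5 commits.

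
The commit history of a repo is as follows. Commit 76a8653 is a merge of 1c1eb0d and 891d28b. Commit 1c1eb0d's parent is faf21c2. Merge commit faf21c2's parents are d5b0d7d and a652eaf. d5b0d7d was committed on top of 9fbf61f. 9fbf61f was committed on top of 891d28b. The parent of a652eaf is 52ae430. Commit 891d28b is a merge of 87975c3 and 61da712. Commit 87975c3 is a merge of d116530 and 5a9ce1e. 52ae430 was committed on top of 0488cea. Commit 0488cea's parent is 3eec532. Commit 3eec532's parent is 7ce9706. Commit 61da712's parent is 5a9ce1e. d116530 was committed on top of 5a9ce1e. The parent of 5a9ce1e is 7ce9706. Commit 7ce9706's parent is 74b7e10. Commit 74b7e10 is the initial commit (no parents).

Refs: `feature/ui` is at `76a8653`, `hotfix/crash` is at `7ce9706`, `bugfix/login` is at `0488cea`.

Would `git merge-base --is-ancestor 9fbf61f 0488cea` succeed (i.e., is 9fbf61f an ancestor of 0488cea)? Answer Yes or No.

Ancestors of 0488cea: {0488cea, 3eec532, 74b7e10, 7ce9706}.
9fbf61f is not in that set, so it is not an ancestor of 0488cea.

No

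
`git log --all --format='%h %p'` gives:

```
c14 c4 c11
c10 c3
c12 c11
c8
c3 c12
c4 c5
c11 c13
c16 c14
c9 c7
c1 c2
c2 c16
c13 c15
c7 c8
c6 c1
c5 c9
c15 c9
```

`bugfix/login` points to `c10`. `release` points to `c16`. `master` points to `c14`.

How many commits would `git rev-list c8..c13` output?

Reachable from c13: {c13, c15, c7, c8, c9}.
Reachable from c8: {c8}.
In c13's history but not c8's: {c13, c15, c7, c9} — 4 commits.

4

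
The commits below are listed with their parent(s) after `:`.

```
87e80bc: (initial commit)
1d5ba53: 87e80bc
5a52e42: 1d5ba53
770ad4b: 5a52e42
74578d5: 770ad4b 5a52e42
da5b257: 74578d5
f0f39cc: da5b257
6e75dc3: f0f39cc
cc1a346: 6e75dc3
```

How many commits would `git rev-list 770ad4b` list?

Walking parent pointers from 770ad4b: reachable set = {1d5ba53, 5a52e42, 770ad4b, 87e80bc}.
That is 4 commits.

4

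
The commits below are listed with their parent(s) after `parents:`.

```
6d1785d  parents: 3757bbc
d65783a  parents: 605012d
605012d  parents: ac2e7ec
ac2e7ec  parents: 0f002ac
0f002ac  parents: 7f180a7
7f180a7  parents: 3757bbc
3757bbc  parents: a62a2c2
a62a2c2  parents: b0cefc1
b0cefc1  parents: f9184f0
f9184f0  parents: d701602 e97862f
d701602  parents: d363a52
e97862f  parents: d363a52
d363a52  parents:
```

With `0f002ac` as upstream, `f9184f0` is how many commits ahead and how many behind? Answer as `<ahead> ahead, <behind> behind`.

Reachable from f9184f0: {d363a52, d701602, e97862f, f9184f0}.
Reachable from 0f002ac: {0f002ac, 3757bbc, 7f180a7, a62a2c2, b0cefc1, d363a52, d701602, e97862f, f9184f0}.
Only in f9184f0's history (ahead): {} — 0.
Only in 0f002ac's history (behind): {0f002ac, 3757bbc, 7f180a7, a62a2c2, b0cefc1} — 5.

0 ahead, 5 behind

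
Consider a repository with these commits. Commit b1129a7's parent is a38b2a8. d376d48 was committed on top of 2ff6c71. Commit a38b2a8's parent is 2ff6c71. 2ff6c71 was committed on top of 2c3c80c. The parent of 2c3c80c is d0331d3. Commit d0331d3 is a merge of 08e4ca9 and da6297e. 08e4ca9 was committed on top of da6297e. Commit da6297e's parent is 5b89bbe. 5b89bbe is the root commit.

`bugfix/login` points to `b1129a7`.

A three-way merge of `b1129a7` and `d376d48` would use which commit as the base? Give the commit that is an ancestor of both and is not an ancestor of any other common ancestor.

Ancestors of b1129a7: {08e4ca9, 2c3c80c, 2ff6c71, 5b89bbe, a38b2a8, b1129a7, d0331d3, da6297e}.
Ancestors of d376d48: {08e4ca9, 2c3c80c, 2ff6c71, 5b89bbe, d0331d3, d376d48, da6297e}.
Common ancestors: {08e4ca9, 2c3c80c, 2ff6c71, 5b89bbe, d0331d3, da6297e}.
Among these, 2ff6c71 is not an ancestor of any other common ancestor — it is the merge base.

2ff6c71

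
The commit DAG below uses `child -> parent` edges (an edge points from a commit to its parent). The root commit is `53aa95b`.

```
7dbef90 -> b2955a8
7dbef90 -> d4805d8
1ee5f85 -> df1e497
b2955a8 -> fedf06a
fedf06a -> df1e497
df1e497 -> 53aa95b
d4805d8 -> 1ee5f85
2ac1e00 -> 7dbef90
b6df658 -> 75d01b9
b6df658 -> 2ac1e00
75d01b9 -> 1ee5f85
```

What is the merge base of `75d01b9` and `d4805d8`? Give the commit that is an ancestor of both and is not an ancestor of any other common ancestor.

Ancestors of 75d01b9: {1ee5f85, 53aa95b, 75d01b9, df1e497}.
Ancestors of d4805d8: {1ee5f85, 53aa95b, d4805d8, df1e497}.
Common ancestors: {1ee5f85, 53aa95b, df1e497}.
Among these, 1ee5f85 is not an ancestor of any other common ancestor — it is the merge base.

1ee5f85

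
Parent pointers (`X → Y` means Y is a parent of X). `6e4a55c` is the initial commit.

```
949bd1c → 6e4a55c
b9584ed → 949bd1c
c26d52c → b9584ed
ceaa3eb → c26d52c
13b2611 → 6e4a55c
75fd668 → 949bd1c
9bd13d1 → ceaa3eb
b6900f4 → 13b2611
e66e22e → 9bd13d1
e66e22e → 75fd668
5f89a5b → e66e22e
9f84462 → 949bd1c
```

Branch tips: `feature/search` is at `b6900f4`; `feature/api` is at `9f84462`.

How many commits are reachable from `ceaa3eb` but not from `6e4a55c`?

Reachable from ceaa3eb: {6e4a55c, 949bd1c, b9584ed, c26d52c, ceaa3eb}.
Reachable from 6e4a55c: {6e4a55c}.
In ceaa3eb's history but not 6e4a55c's: {949bd1c, b9584ed, c26d52c, ceaa3eb} — 4 commits.

4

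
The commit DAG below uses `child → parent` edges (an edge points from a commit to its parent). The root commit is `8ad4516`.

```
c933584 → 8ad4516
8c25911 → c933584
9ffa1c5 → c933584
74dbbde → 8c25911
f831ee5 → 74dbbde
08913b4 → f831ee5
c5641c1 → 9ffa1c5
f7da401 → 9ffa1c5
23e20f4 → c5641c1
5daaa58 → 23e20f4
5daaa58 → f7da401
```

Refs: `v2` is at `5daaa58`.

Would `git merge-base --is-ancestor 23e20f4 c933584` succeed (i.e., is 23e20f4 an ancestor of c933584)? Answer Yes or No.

Ancestors of c933584: {8ad4516, c933584}.
23e20f4 is not in that set, so it is not an ancestor of c933584.

No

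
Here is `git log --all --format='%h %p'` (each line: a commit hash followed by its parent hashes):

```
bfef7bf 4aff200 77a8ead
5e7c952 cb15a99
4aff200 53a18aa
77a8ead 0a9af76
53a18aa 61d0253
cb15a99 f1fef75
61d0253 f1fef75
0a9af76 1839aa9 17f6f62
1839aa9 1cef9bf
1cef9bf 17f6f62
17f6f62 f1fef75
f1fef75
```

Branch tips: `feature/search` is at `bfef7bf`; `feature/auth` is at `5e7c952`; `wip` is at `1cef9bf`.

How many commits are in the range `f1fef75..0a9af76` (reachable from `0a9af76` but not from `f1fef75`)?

4

Reachable from 0a9af76: {0a9af76, 17f6f62, 1839aa9, 1cef9bf, f1fef75}.
Reachable from f1fef75: {f1fef75}.
In 0a9af76's history but not f1fef75's: {0a9af76, 17f6f62, 1839aa9, 1cef9bf} — 4 commits.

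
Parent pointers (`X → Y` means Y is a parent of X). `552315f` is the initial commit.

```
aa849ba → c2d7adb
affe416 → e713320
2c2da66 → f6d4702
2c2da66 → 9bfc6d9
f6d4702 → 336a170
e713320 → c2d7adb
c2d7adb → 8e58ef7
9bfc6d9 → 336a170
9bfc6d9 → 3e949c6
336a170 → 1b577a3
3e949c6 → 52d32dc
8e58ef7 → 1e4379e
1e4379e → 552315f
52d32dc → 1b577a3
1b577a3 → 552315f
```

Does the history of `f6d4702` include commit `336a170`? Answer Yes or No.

Yes

Ancestors of f6d4702 (commits reachable by following parents): {1b577a3, 336a170, 552315f, f6d4702}.
336a170 is in that set, so it is an ancestor of f6d4702.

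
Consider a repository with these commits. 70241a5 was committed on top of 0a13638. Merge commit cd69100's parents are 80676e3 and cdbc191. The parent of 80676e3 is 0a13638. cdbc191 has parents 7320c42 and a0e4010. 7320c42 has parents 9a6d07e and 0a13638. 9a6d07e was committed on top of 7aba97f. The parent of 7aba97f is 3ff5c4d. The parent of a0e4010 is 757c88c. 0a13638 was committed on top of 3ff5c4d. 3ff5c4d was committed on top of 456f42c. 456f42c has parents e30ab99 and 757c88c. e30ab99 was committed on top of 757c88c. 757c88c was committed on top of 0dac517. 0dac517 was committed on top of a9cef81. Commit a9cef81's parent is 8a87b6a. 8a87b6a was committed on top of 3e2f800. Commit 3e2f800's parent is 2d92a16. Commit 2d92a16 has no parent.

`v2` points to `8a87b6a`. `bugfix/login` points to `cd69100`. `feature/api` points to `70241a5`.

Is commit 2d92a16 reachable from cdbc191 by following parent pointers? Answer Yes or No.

Ancestors of cdbc191 (commits reachable by following parents): {0a13638, 0dac517, 2d92a16, 3e2f800, 3ff5c4d, 456f42c, 7320c42, 757c88c, 7aba97f, 8a87b6a, 9a6d07e, a0e4010, a9cef81, cdbc191, e30ab99}.
2d92a16 is in that set, so it is an ancestor of cdbc191.

Yes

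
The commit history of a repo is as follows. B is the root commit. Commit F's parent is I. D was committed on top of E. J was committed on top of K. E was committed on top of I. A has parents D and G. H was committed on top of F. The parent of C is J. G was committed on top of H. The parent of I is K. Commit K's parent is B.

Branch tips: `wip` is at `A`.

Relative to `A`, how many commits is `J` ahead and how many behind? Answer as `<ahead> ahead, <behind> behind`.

1 ahead, 7 behind

Reachable from J: {B, J, K}.
Reachable from A: {A, B, D, E, F, G, H, I, K}.
Only in J's history (ahead): {J} — 1.
Only in A's history (behind): {A, D, E, F, G, H, I} — 7.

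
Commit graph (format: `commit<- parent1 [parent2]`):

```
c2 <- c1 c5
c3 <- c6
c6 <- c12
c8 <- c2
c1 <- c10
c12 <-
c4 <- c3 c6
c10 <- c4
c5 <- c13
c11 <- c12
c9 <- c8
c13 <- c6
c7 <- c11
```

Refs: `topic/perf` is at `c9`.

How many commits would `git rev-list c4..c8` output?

Reachable from c8: {c1, c10, c12, c13, c2, c3, c4, c5, c6, c8}.
Reachable from c4: {c12, c3, c4, c6}.
In c8's history but not c4's: {c1, c10, c13, c2, c5, c8} — 6 commits.

6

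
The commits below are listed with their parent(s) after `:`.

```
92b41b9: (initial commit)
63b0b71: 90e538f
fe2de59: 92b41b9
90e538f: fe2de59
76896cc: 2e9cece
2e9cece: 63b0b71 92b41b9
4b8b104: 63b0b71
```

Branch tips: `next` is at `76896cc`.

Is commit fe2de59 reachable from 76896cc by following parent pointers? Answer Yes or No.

Yes

Ancestors of 76896cc (commits reachable by following parents): {2e9cece, 63b0b71, 76896cc, 90e538f, 92b41b9, fe2de59}.
fe2de59 is in that set, so it is an ancestor of 76896cc.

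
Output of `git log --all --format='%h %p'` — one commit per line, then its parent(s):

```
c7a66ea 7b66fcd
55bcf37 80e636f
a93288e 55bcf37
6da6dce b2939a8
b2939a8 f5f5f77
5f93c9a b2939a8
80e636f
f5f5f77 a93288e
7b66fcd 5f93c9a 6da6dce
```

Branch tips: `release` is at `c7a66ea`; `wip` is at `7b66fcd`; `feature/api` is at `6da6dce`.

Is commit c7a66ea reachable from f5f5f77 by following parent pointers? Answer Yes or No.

Ancestors of f5f5f77: {55bcf37, 80e636f, a93288e, f5f5f77}.
c7a66ea is not in that set, so it is not an ancestor of f5f5f77.

No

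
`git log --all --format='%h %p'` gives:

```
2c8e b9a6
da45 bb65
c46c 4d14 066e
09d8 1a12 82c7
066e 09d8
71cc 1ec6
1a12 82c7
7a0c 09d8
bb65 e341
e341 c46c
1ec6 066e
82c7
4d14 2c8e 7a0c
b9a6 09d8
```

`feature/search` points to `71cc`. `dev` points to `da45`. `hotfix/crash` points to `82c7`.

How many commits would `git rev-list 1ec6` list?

5

Walking parent pointers from 1ec6: reachable set = {066e, 09d8, 1a12, 1ec6, 82c7}.
That is 5 commits.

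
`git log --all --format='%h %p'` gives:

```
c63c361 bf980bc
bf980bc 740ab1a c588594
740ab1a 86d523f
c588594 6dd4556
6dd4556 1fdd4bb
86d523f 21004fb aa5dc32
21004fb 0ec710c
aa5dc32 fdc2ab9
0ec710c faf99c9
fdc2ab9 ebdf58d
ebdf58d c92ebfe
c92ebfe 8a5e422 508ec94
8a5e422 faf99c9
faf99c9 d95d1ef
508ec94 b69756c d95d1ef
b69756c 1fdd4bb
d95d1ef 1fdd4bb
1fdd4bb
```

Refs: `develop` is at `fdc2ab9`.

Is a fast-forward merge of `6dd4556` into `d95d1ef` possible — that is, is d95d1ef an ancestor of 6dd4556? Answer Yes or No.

A fast-forward from d95d1ef to 6dd4556 is possible iff d95d1ef is an ancestor of 6dd4556.
Ancestors of 6dd4556: {1fdd4bb, 6dd4556}.
d95d1ef is not among them, so fast-forward is not possible.

No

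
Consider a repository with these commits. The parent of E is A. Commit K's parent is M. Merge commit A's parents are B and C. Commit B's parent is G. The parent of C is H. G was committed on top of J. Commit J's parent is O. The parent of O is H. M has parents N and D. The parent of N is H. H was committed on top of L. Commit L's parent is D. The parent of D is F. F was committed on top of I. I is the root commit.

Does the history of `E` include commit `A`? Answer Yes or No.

Yes

Ancestors of E (commits reachable by following parents): {A, B, C, D, E, F, G, H, I, J, L, O}.
A is in that set, so it is an ancestor of E.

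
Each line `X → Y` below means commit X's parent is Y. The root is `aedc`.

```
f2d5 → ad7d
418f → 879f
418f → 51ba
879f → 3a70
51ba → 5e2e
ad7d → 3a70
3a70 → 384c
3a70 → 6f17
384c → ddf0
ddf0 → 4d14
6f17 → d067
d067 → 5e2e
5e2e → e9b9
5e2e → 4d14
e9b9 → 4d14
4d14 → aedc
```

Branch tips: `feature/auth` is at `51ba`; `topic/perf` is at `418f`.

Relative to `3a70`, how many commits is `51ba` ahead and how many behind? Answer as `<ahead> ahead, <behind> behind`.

1 ahead, 5 behind

Reachable from 51ba: {4d14, 51ba, 5e2e, aedc, e9b9}.
Reachable from 3a70: {384c, 3a70, 4d14, 5e2e, 6f17, aedc, d067, ddf0, e9b9}.
Only in 51ba's history (ahead): {51ba} — 1.
Only in 3a70's history (behind): {384c, 3a70, 6f17, d067, ddf0} — 5.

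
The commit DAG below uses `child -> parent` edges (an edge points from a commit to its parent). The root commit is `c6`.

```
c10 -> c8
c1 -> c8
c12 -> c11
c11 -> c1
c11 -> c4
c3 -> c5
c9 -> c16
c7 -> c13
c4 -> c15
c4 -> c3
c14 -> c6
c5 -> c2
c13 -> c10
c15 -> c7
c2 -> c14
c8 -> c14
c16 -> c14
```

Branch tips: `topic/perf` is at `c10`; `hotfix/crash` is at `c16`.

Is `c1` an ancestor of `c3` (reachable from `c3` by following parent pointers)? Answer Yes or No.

Ancestors of c3: {c14, c2, c3, c5, c6}.
c1 is not in that set, so it is not an ancestor of c3.

No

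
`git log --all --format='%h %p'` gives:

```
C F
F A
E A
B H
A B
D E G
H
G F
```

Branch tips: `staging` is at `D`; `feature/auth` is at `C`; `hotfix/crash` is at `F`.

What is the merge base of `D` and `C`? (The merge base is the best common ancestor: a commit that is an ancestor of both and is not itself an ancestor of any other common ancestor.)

Ancestors of D: {A, B, D, E, F, G, H}.
Ancestors of C: {A, B, C, F, H}.
Common ancestors: {A, B, F, H}.
Among these, F is not an ancestor of any other common ancestor — it is the merge base.

F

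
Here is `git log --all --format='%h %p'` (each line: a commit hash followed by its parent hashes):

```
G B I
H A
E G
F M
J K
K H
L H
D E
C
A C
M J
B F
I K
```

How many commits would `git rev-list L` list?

4

Walking parent pointers from L: reachable set = {A, C, H, L}.
That is 4 commits.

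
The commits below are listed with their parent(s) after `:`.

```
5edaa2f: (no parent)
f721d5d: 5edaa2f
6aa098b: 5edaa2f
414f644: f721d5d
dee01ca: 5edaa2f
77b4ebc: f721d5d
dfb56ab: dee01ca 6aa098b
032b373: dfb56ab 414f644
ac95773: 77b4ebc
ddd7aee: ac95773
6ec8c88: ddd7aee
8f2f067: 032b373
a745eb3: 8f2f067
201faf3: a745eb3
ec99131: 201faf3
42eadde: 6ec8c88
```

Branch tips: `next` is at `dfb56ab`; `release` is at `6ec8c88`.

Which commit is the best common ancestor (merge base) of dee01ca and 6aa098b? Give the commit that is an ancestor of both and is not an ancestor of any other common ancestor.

Ancestors of dee01ca: {5edaa2f, dee01ca}.
Ancestors of 6aa098b: {5edaa2f, 6aa098b}.
Common ancestors: {5edaa2f}.
The only common ancestor is 5edaa2f, so it is the merge base.

5edaa2f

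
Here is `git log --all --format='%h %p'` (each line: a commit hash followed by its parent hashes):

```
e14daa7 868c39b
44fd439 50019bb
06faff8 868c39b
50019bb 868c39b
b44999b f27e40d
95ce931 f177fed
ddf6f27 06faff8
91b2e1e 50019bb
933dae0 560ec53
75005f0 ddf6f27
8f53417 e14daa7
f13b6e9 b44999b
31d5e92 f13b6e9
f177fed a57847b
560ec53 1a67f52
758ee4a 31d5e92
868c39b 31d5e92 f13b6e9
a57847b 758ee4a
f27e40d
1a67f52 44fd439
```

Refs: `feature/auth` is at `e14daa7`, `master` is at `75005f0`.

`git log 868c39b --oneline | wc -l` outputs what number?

5

Walking parent pointers from 868c39b: reachable set = {31d5e92, 868c39b, b44999b, f13b6e9, f27e40d}.
That is 5 commits.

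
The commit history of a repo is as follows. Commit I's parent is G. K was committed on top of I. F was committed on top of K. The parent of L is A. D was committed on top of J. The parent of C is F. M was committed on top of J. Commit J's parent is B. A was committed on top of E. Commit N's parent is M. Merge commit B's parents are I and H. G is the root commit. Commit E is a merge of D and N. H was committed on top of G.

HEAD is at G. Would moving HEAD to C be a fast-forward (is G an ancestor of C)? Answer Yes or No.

Yes

A fast-forward from G to C is possible iff G is an ancestor of C.
Ancestors of C: {C, F, G, I, K}.
G is among them, so fast-forward is possible.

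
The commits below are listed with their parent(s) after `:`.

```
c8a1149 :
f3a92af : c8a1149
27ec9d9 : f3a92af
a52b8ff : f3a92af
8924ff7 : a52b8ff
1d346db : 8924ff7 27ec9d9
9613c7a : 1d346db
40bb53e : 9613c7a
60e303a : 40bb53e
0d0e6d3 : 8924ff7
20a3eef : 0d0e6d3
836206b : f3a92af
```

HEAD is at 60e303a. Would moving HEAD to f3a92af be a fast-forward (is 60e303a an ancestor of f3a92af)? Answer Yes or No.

No

A fast-forward from 60e303a to f3a92af is possible iff 60e303a is an ancestor of f3a92af.
Ancestors of f3a92af: {c8a1149, f3a92af}.
60e303a is not among them, so fast-forward is not possible.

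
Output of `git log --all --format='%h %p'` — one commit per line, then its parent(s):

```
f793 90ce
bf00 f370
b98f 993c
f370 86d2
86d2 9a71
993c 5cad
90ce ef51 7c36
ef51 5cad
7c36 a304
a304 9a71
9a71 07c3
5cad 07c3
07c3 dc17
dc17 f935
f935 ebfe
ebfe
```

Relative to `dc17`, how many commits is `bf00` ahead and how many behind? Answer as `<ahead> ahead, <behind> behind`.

Reachable from bf00: {07c3, 86d2, 9a71, bf00, dc17, ebfe, f370, f935}.
Reachable from dc17: {dc17, ebfe, f935}.
Only in bf00's history (ahead): {07c3, 86d2, 9a71, bf00, f370} — 5.
Only in dc17's history (behind): {} — 0.

5 ahead, 0 behind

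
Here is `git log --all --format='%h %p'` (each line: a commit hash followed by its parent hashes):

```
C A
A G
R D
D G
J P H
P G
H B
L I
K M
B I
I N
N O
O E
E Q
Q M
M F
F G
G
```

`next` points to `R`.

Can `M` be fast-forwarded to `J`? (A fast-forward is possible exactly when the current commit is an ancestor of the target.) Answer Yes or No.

A fast-forward from M to J is possible iff M is an ancestor of J.
Ancestors of J: {B, E, F, G, H, I, J, M, N, O, P, Q}.
M is among them, so fast-forward is possible.

Yes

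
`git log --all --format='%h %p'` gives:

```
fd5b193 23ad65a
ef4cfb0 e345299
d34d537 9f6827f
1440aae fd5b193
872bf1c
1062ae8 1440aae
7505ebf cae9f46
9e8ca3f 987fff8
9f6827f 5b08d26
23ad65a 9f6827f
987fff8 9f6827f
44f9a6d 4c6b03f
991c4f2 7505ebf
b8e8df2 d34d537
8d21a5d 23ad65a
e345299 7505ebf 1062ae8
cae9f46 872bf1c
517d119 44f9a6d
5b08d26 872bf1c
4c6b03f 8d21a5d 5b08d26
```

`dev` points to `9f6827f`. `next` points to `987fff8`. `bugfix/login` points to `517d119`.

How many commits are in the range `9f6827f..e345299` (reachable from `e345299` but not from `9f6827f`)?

7

Reachable from e345299: {1062ae8, 1440aae, 23ad65a, 5b08d26, 7505ebf, 872bf1c, 9f6827f, cae9f46, e345299, fd5b193}.
Reachable from 9f6827f: {5b08d26, 872bf1c, 9f6827f}.
In e345299's history but not 9f6827f's: {1062ae8, 1440aae, 23ad65a, 7505ebf, cae9f46, e345299, fd5b193} — 7 commits.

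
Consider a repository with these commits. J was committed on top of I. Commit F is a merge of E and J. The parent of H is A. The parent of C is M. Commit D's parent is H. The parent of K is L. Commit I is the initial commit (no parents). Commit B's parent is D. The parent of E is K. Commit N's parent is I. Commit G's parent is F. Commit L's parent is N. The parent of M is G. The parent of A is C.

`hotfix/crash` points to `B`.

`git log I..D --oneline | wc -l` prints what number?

Reachable from D: {A, C, D, E, F, G, H, I, J, K, L, M, N}.
Reachable from I: {I}.
In D's history but not I's: {A, C, D, E, F, G, H, J, K, L, M, N} — 12 commits.

12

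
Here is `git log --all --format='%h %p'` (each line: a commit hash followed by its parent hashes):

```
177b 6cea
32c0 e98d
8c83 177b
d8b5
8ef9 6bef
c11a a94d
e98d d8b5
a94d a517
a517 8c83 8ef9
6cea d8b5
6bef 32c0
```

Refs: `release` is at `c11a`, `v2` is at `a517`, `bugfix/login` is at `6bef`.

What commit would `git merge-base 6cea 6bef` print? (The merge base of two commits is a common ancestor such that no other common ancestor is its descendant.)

d8b5

Ancestors of 6cea: {6cea, d8b5}.
Ancestors of 6bef: {32c0, 6bef, d8b5, e98d}.
Common ancestors: {d8b5}.
The only common ancestor is d8b5, so it is the merge base.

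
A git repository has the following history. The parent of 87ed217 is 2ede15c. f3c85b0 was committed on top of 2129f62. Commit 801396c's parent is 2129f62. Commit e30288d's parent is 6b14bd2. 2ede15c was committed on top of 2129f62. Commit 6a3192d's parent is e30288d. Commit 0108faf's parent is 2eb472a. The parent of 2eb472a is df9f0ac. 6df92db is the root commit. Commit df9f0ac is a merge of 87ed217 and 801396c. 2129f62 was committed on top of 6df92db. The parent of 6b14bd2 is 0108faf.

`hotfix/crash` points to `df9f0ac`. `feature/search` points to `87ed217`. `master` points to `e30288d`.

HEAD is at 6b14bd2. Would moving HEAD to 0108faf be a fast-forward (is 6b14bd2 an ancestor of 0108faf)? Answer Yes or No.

No

A fast-forward from 6b14bd2 to 0108faf is possible iff 6b14bd2 is an ancestor of 0108faf.
Ancestors of 0108faf: {0108faf, 2129f62, 2eb472a, 2ede15c, 6df92db, 801396c, 87ed217, df9f0ac}.
6b14bd2 is not among them, so fast-forward is not possible.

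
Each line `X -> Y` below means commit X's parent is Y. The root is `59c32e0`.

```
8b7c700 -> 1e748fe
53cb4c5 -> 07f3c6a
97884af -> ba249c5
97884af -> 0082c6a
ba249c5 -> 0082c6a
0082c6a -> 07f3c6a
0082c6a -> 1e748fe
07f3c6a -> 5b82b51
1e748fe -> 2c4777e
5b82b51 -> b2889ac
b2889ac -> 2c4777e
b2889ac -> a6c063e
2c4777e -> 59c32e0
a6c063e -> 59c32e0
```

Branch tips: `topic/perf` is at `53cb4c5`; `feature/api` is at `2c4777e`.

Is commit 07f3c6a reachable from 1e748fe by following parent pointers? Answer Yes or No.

Ancestors of 1e748fe: {1e748fe, 2c4777e, 59c32e0}.
07f3c6a is not in that set, so it is not an ancestor of 1e748fe.

No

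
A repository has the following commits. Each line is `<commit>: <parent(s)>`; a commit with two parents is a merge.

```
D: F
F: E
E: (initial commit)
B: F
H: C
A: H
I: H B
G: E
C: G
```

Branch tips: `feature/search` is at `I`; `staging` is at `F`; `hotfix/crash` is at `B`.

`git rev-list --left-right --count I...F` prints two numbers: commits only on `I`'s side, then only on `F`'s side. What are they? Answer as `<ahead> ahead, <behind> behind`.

5 ahead, 0 behind

Reachable from I: {B, C, E, F, G, H, I}.
Reachable from F: {E, F}.
Only in I's history (ahead): {B, C, G, H, I} — 5.
Only in F's history (behind): {} — 0.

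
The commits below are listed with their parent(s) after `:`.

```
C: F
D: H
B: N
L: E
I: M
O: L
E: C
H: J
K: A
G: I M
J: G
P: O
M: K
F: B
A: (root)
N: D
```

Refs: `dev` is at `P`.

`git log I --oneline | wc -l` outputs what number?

4

Walking parent pointers from I: reachable set = {A, I, K, M}.
That is 4 commits.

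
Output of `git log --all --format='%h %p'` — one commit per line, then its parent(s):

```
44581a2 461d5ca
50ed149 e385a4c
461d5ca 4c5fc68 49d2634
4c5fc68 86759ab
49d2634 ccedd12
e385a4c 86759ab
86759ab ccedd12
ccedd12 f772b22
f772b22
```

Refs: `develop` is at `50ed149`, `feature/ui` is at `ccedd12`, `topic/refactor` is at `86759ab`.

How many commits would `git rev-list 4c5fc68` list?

4

Walking parent pointers from 4c5fc68: reachable set = {4c5fc68, 86759ab, ccedd12, f772b22}.
That is 4 commits.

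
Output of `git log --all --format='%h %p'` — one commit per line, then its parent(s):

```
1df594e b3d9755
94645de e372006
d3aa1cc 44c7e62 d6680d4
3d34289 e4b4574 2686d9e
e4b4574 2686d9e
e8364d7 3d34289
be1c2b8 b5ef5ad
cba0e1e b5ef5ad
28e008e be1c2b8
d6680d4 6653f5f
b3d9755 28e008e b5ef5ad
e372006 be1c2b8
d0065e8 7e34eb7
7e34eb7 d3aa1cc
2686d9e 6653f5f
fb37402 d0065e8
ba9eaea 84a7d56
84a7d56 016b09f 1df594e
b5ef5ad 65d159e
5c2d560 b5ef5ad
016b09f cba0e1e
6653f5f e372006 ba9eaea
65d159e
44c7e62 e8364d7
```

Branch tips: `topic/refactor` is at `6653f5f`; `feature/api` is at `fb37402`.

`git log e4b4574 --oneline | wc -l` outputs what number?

14

Walking parent pointers from e4b4574: reachable set = {016b09f, 1df594e, 2686d9e, 28e008e, 65d159e, 6653f5f, 84a7d56, b3d9755, b5ef5ad, ba9eaea, be1c2b8, cba0e1e, e372006, e4b4574}.
That is 14 commits.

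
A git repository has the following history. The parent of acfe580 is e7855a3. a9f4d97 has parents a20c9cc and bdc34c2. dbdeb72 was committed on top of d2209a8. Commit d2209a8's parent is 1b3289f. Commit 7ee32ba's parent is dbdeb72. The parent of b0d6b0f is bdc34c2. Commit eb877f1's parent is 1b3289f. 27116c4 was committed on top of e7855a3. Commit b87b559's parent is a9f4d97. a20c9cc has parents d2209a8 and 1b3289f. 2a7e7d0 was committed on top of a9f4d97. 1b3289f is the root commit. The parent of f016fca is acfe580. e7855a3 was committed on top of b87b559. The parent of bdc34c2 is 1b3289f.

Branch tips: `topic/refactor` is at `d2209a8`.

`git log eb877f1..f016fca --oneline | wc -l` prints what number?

Reachable from f016fca: {1b3289f, a20c9cc, a9f4d97, acfe580, b87b559, bdc34c2, d2209a8, e7855a3, f016fca}.
Reachable from eb877f1: {1b3289f, eb877f1}.
In f016fca's history but not eb877f1's: {a20c9cc, a9f4d97, acfe580, b87b559, bdc34c2, d2209a8, e7855a3, f016fca} — 8 commits.

8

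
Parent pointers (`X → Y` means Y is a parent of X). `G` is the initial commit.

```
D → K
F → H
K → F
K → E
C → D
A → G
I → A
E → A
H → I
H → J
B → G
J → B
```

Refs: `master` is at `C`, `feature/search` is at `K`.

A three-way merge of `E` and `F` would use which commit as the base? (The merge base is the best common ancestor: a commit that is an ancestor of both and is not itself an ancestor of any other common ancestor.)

Ancestors of E: {A, E, G}.
Ancestors of F: {A, B, F, G, H, I, J}.
Common ancestors: {A, G}.
Among these, A is not an ancestor of any other common ancestor — it is the merge base.

A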